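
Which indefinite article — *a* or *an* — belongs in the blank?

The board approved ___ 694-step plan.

a

The indefinite article is chosen by the initial *sound* of the following word, not its spelling.
The number *694* is spoken "six hundred …", beginning with /sɪks/ — a consonant sound.
So the article is *a*: The board approved a 694-step plan.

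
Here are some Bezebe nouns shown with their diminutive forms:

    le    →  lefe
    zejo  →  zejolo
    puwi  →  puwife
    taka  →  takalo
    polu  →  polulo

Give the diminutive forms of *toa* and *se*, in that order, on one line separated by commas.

Looking at the last vowel of each stem: -fe when the last vowel of the stem is a front vowel (*le*, *puwi*); -lo when the last vowel of the stem is a back vowel (*zejo*, *taka*, *polu*).
*toa* — last vowel /a/ (a back vowel) → -lo → *toalo*.
*se*: last vowel = /e/, a front vowel → -fe → *sefe*.

toalo, sefe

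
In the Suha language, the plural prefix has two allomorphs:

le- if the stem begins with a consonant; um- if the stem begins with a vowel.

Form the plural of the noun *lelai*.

The first sound of *lelai* is /l/, which is a consonant, so the prefix is le-, giving *lelelai*.

lelelai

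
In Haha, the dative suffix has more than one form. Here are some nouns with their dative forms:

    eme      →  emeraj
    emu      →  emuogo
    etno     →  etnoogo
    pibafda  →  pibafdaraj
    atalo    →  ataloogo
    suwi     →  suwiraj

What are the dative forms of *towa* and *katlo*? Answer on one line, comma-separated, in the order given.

The alternation tracks the last vowel of the stem — -ogo when the last vowel of the stem is a rounded vowel (*emu*, *etno*, *atalo*); -raj when the last vowel of the stem is an unrounded vowel (*eme*, *pibafda*, *suwi*).
*towa*: last vowel = /a/, an unrounded vowel → -raj → *towaraj*.
*katlo*: last vowel = /o/, a rounded vowel → -ogo → *katloogo*.

towaraj, katloogo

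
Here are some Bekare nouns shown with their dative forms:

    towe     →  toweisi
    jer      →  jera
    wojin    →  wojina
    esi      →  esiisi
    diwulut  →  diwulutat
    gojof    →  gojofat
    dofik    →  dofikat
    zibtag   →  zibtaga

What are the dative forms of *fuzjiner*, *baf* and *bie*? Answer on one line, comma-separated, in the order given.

fuzjinera, bafat, bieisi

The suffix is conditioned by the final sound: -at when the stem ends in a voiceless consonant (*diwulut*, *gojof*, *dofik*); -a when the stem ends in a voiced consonant (*jer*, *wojin*, *zibtag*); -isi when the stem ends in a vowel (*towe*, *esi*).
*fuzjiner* — final sound /r/ (a voiced consonant) → -a → *fuzjinera*.
*baf*: final sound = /f/, a voiceless consonant → -at → *bafat*.
*bie*: final sound = /e/, a vowel → -isi → *bieisi*.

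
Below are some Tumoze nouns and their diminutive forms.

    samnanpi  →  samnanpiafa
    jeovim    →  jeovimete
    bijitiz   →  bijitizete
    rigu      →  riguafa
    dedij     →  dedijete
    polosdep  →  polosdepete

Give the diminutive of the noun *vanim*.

Looking at the final sound of each stem: -ete when the stem ends in a consonant (*jeovim*, *bijitiz*, *dedij*, *polosdep*); -afa when the stem ends in a vowel (*samnanpi*, *rigu*).
Since the final sound of *vanim* is /m/ (a consonant), it takes -ete, giving *vanimete*.

vanimete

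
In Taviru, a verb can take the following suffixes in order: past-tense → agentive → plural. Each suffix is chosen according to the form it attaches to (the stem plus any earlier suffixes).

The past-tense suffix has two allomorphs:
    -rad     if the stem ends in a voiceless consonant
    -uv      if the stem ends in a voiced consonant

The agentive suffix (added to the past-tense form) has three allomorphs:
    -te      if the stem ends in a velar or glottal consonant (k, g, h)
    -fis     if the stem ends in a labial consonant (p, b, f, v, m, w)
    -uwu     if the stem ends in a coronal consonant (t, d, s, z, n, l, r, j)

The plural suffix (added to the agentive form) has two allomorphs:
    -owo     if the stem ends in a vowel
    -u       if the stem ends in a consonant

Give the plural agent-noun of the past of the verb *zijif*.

*zijif* — final consonant /f/ (voiceless) → -rad → *zijifrad*.
The past-tense form *zijifrad* — final consonant /d/ (coronal) → -uwu → *zijifraduwu*.
Since the final sound of the agentive form *zijifraduwu* is /u/ (a vowel), it takes -owo, giving *zijifraduwuowo*.

zijifraduwuowo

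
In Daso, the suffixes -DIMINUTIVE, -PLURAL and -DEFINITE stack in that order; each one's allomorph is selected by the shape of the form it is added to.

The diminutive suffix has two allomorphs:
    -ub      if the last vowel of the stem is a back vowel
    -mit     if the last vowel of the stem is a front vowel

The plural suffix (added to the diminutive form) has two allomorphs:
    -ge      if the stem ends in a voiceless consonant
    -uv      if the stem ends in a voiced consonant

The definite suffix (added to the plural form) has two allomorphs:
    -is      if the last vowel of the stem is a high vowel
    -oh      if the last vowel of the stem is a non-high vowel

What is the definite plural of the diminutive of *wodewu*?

wodewuubuvis

Since the last vowel of *wodewu* is /u/ (a back vowel), it takes -ub, giving *wodewuub*.
The diminutive form *wodewuub* — final consonant /b/ (voiced) → -uv → *wodewuubuv*.
The last vowel of the plural form *wodewuubuv* is /u/, which is a high vowel, so the definite suffix is -is, giving *wodewuubuvis*.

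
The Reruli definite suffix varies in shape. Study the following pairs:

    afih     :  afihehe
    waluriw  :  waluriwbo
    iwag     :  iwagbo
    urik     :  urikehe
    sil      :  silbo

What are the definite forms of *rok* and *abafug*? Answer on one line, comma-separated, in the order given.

Looking at the final consonant of each stem: -ehe when the stem ends in a voiceless consonant (*afih*, *urik*); -bo when the stem ends in a voiced consonant (*waluriw*, *iwag*, *sil*).
Since the final consonant of *rok* is /k/ (voiceless), it takes -ehe, giving *rokehe*.
The final consonant of *abafug* is /g/, which is voiced, so the suffix is -bo, giving *abafugbo*.

rokehe, abafugbo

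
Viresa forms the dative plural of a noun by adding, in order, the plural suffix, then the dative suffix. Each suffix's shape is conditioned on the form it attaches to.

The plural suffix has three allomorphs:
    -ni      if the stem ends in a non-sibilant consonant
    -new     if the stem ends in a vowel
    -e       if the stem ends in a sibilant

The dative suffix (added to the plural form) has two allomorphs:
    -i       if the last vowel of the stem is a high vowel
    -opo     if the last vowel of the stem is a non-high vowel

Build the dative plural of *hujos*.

Since the final sound of *hujos* is /s/ (a sibilant), it takes -e, giving *hujose*.
The plural form *hujose* — last vowel /e/ (a non-high vowel) → -opo → *hujoseopo*.

hujoseopo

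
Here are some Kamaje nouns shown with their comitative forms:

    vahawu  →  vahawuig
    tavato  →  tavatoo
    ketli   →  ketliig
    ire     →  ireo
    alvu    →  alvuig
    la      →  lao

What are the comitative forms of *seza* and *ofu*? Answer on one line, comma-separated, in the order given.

sezao, ofuig

Looking at the last vowel of each stem: -ig when the last vowel of the stem is a high vowel (*vahawu*, *ketli*, *alvu*); -o when the last vowel of the stem is a non-high vowel (*tavato*, *ire*, *la*).
The last vowel of *seza* is /a/, which is a non-high vowel, so the suffix is -o, giving *sezao*.
*ofu* — last vowel /u/ (a high vowel) → -ig → *ofuig*.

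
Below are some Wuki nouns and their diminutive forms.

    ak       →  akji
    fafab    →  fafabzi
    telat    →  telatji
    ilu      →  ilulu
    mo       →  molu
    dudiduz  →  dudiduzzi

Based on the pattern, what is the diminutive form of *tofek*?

Looking at the final sound of each stem: -ji when the stem ends in a voiceless consonant (*ak*, *telat*); -zi when the stem ends in a voiced consonant (*fafab*, *dudiduz*); -lu when the stem ends in a vowel (*ilu*, *mo*).
*tofek* — final sound /k/ (a voiceless consonant) → -ji → *tofekji*.

tofekji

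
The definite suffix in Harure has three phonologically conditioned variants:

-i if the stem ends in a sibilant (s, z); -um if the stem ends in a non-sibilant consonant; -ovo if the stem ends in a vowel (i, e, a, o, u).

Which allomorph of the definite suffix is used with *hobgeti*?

The final sound of *hobgeti* is /i/, which is a vowel, so the suffix is -ovo.

-ovo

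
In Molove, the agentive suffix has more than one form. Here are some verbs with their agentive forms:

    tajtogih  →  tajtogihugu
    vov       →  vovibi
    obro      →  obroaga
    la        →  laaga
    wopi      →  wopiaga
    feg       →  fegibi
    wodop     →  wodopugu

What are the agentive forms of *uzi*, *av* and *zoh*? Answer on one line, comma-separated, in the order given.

The pattern is voicing of the final sound: -ugu when the stem ends in a voiceless consonant (*tajtogih*, *wodop*); -ibi when the stem ends in a voiced consonant (*vov*, *feg*); -aga when the stem ends in a vowel (*obro*, *la*, *wopi*).
*uzi* — final sound /i/ (a vowel) → -aga → *uziaga*.
The final sound of *av* is /v/, which is a voiced consonant, so the suffix is -ibi, giving *avibi*.
*zoh*: final sound = /h/, a voiceless consonant → -ugu → *zohugu*.

uziaga, avibi, zohugu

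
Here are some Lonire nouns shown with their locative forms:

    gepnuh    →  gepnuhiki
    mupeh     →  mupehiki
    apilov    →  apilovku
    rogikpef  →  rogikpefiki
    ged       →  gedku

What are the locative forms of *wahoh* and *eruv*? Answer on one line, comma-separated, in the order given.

wahohiki, eruvku

Looking at the final consonant of each stem: -iki when the stem ends in a voiceless consonant (*gepnuh*, *mupeh*, *rogikpef*); -ku when the stem ends in a voiced consonant (*apilov*, *ged*).
Since the final consonant of *wahoh* is /h/ (voiceless), it takes -iki, giving *wahohiki*.
Since the final consonant of *eruv* is /v/ (voiced), it takes -ku, giving *eruvku*.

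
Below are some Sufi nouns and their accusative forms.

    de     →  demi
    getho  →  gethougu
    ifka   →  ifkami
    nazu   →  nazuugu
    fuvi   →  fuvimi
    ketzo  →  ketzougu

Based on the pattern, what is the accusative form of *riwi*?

riwimi

The alternation tracks the last vowel of the stem — -ugu when the last vowel of the stem is a rounded vowel (*getho*, *nazu*, *ketzo*); -mi when the last vowel of the stem is an unrounded vowel (*de*, *ifka*, *fuvi*).
Since the last vowel of *riwi* is /i/ (an unrounded vowel), it takes -mi, giving *riwimi*.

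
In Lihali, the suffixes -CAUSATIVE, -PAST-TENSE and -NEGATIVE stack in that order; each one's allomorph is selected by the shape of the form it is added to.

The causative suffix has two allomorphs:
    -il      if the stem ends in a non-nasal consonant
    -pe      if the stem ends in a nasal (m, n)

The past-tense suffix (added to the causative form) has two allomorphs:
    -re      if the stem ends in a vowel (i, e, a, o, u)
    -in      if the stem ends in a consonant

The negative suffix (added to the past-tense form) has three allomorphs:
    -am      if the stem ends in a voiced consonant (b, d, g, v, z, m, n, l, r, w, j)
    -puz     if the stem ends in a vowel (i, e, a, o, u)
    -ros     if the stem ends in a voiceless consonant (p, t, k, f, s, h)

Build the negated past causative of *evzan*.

*evzan* — final consonant /n/ (a nasal) → -pe → *evzanpe*.
The causative form *evzanpe*: final sound = /e/, a vowel → -re → *evzanpere*.
The final sound of the past-tense form *evzanpere* is /e/, which is a vowel, so the negative suffix is -puz, giving *evzanperepuz*.

evzanperepuz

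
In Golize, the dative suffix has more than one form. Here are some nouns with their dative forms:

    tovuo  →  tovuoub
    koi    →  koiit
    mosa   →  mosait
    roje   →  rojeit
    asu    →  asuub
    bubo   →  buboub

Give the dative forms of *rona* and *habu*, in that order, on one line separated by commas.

ronait, habuub

The suffix is conditioned by the last vowel: -ub when the last vowel of the stem is a rounded vowel (*tovuo*, *asu*, *bubo*); -it when the last vowel of the stem is an unrounded vowel (*koi*, *mosa*, *roje*).
The last vowel of *rona* is /a/, which is an unrounded vowel, so the suffix is -it, giving *ronait*.
Since the last vowel of *habu* is /u/ (a rounded vowel), it takes -ub, giving *habuub*.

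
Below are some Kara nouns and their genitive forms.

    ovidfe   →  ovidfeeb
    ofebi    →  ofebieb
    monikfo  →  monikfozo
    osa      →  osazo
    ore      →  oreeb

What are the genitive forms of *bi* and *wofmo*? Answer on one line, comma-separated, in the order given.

Looking at the last vowel of each stem: -eb when the last vowel of the stem is a front vowel (*ovidfe*, *ofebi*, *ore*); -zo when the last vowel of the stem is a back vowel (*monikfo*, *osa*).
The last vowel of *bi* is /i/, which is a front vowel, so the suffix is -eb, giving *bieb*.
*wofmo*: last vowel = /o/, a back vowel → -zo → *wofmozo*.

bieb, wofmozo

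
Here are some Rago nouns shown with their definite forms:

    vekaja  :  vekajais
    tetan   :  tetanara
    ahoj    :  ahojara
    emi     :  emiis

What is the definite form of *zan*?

The alternation tracks the final sound of the stem — -ara when the stem ends in a consonant (*tetan*, *ahoj*); -is when the stem ends in a vowel (*vekaja*, *emi*).
*zan*: final sound = /n/, a consonant → -ara → *zanara*.

zanara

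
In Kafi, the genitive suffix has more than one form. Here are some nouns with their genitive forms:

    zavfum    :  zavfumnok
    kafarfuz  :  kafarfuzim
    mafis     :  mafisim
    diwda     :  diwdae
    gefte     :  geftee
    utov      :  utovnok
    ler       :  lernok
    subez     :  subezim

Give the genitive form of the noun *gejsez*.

Looking at the final sound of each stem: -im when the stem ends in a sibilant (*kafarfuz*, *mafis*, *subez*); -nok when the stem ends in a non-sibilant consonant (*zavfum*, *utov*, *ler*); -e when the stem ends in a vowel (*diwda*, *gefte*).
*gejsez* — final sound /z/ (a sibilant) → -im → *gejsezim*.

gejsezim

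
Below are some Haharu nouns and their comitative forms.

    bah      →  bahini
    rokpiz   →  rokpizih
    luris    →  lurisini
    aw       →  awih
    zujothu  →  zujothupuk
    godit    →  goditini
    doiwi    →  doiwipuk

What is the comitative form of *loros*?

lorosini

The pattern is voicing of the final sound: -ini when the stem ends in a voiceless consonant (*bah*, *luris*, *godit*); -ih when the stem ends in a voiced consonant (*rokpiz*, *aw*); -puk when the stem ends in a vowel (*zujothu*, *doiwi*).
*loros*: final sound = /s/, a voiceless consonant → -ini → *lorosini*.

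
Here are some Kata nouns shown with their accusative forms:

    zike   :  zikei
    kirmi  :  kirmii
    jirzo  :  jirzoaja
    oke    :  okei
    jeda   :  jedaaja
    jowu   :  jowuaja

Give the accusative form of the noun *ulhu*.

ulhuaja

The alternation tracks the last vowel of the stem — -i when the last vowel of the stem is a front vowel (*zike*, *kirmi*, *oke*); -aja when the last vowel of the stem is a back vowel (*jirzo*, *jeda*, *jowu*).
*ulhu*: last vowel = /u/, a back vowel → -aja → *ulhuaja*.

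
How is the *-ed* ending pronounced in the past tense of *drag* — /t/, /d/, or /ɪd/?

/d/

The stem *drag* ends in a voiced sound other than /d/.
The -ed suffix is realized as /ɪd/ after /t, d/; as /t/ after other voiceless consonants; and as /d/ after other voiced sounds.
So -ed on *drag* is pronounced /d/.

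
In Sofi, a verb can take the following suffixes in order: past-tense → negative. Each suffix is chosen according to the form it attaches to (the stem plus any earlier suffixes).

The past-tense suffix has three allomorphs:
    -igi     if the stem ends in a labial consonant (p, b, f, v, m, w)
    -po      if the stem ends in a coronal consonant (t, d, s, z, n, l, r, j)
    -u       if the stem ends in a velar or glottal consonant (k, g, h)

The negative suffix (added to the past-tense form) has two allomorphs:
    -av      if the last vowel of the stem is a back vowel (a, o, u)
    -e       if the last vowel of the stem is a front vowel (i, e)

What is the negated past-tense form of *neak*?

neakuav

The final consonant of *neak* is /k/, which is velar/glottal, so the past-tense suffix is -u, giving *neaku*.
The past-tense form *neaku*: last vowel = /u/, a back vowel → -av → *neakuav*.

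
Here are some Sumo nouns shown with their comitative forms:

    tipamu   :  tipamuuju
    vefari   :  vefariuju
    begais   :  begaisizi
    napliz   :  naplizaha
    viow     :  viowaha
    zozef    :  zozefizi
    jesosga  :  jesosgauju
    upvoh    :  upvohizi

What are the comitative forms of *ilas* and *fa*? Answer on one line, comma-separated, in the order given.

The suffix is conditioned by the final sound: -izi when the stem ends in a voiceless consonant (*begais*, *zozef*, *upvoh*); -aha when the stem ends in a voiced consonant (*napliz*, *viow*); -uju when the stem ends in a vowel (*tipamu*, *vefari*, *jesosga*).
Since the final sound of *ilas* is /s/ (a voiceless consonant), it takes -izi, giving *ilasizi*.
Since the final sound of *fa* is /a/ (a vowel), it takes -uju, giving *fauju*.

ilasizi, fauju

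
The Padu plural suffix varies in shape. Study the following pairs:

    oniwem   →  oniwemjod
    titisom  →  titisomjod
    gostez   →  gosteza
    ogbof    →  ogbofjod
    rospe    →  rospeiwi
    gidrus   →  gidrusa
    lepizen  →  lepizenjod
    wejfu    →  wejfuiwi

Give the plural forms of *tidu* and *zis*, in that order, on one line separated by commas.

The alternation tracks the final sound of the stem — -a when the stem ends in a sibilant (*gostez*, *gidrus*); -jod when the stem ends in a non-sibilant consonant (*oniwem*, *titisom*, *ogbof*, *lepizen*); -iwi when the stem ends in a vowel (*rospe*, *wejfu*).
*tidu*: final sound = /u/, a vowel → -iwi → *tiduiwi*.
*zis*: final sound = /s/, a sibilant → -a → *zisa*.

tiduiwi, zisa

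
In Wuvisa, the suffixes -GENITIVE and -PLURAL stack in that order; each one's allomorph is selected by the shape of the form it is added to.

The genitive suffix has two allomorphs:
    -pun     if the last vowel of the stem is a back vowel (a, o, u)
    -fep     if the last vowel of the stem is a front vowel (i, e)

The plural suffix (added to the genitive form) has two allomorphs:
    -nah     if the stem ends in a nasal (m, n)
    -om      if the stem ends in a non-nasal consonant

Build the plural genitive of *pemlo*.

Since the last vowel of *pemlo* is /o/ (a back vowel), it takes -pun, giving *pemlopun*.
The genitive form *pemlopun* — final consonant /n/ (a nasal) → -nah → *pemlopunnah*.

pemlopunnah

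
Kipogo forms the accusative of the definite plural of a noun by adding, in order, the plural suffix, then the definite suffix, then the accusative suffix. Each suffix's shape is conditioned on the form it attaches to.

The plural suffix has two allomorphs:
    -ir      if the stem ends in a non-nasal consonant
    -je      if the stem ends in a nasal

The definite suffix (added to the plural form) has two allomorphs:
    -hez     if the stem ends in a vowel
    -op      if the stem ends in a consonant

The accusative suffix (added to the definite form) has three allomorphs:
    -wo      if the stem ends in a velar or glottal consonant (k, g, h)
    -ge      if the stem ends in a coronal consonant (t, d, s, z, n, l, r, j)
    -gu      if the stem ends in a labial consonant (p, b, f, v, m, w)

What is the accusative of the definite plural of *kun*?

Since the final consonant of *kun* is /n/ (a nasal), it takes -je, giving *kunje*.
The plural form *kunje* — final sound /e/ (a vowel) → -hez → *kunjehez*.
The definite form *kunjehez*: final consonant = /z/, coronal → -ge → *kunjehezge*.

kunjehezge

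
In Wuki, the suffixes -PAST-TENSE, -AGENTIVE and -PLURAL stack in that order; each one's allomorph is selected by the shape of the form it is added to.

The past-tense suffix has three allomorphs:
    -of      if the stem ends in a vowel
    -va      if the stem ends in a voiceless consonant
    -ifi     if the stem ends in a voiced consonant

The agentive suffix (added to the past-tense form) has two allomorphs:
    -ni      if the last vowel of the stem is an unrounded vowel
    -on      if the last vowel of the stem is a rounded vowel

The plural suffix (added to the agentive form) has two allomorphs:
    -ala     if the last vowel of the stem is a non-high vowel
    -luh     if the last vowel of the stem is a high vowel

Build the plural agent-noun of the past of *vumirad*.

vumiradifiniluh

*vumirad*: final sound = /d/, a voiced consonant → -ifi → *vumiradifi*.
The last vowel of the past-tense form *vumiradifi* is /i/, which is an unrounded vowel, so the agentive suffix is -ni, giving *vumiradifini*.
The agentive form *vumiradifini*: last vowel = /i/, a high vowel → -luh → *vumiradifiniluh*.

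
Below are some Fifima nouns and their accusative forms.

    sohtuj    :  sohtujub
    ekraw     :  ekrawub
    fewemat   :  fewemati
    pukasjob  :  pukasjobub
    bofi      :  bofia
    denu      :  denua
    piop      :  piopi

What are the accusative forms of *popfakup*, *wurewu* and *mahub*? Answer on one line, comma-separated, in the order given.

Looking at the final sound of each stem: -i when the stem ends in a voiceless consonant (*fewemat*, *piop*); -ub when the stem ends in a voiced consonant (*sohtuj*, *ekraw*, *pukasjob*); -a when the stem ends in a vowel (*bofi*, *denu*).
Since the final sound of *popfakup* is /p/ (a voiceless consonant), it takes -i, giving *popfakupi*.
The final sound of *wurewu* is /u/, which is a vowel, so the suffix is -a, giving *wurewua*.
*mahub* — final sound /b/ (a voiced consonant) → -ub → *mahubub*.

popfakupi, wurewua, mahubub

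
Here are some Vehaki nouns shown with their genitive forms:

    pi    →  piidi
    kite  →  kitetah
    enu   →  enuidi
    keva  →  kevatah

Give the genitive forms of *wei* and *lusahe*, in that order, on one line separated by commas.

The pattern is height harmony: -idi when the last vowel of the stem is a high vowel (*pi*, *enu*); -tah when the last vowel of the stem is a non-high vowel (*kite*, *keva*).
*wei*: last vowel = /i/, a high vowel → -idi → *weiidi*.
The last vowel of *lusahe* is /e/, which is a non-high vowel, so the suffix is -tah, giving *lusahetah*.

weiidi, lusahetah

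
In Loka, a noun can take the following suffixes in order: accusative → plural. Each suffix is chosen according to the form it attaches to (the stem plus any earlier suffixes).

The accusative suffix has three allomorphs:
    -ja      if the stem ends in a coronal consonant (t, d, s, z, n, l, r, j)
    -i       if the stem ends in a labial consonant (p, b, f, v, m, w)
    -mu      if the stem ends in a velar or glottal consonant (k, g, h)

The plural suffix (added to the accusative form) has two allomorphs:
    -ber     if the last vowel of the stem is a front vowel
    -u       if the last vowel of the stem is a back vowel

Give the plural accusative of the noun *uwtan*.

Since the final consonant of *uwtan* is /n/ (coronal), it takes -ja, giving *uwtanja*.
The accusative form *uwtanja*: last vowel = /a/, a back vowel → -u → *uwtanjau*.

uwtanjau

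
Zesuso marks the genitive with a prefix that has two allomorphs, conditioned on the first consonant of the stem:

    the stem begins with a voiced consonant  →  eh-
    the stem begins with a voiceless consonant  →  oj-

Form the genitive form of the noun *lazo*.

The first consonant of *lazo* is /l/, which is voiced, so the prefix is eh-, giving *ehlazo*.

ehlazo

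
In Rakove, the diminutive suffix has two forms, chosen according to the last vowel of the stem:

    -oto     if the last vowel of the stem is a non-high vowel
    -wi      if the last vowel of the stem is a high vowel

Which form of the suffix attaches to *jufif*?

Since the last vowel of *jufif* is /i/ (a high vowel), it takes -wi.

-wi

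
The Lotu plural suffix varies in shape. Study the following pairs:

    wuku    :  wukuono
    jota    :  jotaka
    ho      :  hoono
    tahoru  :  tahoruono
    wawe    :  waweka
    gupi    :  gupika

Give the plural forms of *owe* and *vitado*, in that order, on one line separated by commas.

oweka, vitadoono

Looking at the last vowel of each stem: -ono when the last vowel of the stem is a rounded vowel (*wuku*, *ho*, *tahoru*); -ka when the last vowel of the stem is an unrounded vowel (*jota*, *wawe*, *gupi*).
The last vowel of *owe* is /e/, which is an unrounded vowel, so the suffix is -ka, giving *oweka*.
*vitado* — last vowel /o/ (a rounded vowel) → -ono → *vitadoono*.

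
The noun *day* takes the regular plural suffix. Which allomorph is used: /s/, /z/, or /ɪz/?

/z/

The stem *day* ends in a voiced non-sibilant sound.
The plural suffix surfaces as /ɪz/ after sibilants, /s/ after other voiceless consonants, and /z/ after other voiced sounds.
So the plural -s on *day* is pronounced /z/.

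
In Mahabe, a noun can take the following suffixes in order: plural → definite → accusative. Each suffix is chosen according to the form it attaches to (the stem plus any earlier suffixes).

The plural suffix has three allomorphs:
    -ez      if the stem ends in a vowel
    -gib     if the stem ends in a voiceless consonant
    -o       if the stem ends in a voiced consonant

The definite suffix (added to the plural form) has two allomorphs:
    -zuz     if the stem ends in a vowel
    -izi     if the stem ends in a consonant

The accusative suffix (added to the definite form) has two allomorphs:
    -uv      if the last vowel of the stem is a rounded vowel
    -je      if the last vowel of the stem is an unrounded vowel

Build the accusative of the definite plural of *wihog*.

*wihog*: final sound = /g/, a voiced consonant → -o → *wihogo*.
The final sound of the plural form *wihogo* is /o/, which is a vowel, so the definite suffix is -zuz, giving *wihogozuz*.
The last vowel of the definite form *wihogozuz* is /u/, which is a rounded vowel, so the accusative suffix is -uv, giving *wihogozuzuv*.

wihogozuzuv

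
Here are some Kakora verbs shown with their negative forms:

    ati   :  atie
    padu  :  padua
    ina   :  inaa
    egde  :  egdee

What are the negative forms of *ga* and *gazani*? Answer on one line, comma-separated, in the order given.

gaa, gazanie

The pattern is front/back vowel harmony: -e when the last vowel of the stem is a front vowel (*ati*, *egde*); -a when the last vowel of the stem is a back vowel (*padu*, *ina*).
*ga*: last vowel = /a/, a back vowel → -a → *gaa*.
*gazani*: last vowel = /i/, a front vowel → -e → *gazanie*.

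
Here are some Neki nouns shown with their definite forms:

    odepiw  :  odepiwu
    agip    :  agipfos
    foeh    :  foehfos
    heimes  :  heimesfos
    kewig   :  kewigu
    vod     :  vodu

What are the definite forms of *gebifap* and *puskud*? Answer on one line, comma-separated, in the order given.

The alternation tracks the final consonant of the stem — -fos when the stem ends in a voiceless consonant (*agip*, *foeh*, *heimes*); -u when the stem ends in a voiced consonant (*odepiw*, *kewig*, *vod*).
*gebifap*: final consonant = /p/, voiceless → -fos → *gebifapfos*.
*puskud*: final consonant = /d/, voiced → -u → *puskudu*.

gebifapfos, puskudu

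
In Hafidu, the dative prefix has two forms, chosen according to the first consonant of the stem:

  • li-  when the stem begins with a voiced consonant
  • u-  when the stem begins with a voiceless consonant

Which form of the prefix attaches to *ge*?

Since the first consonant of *ge* is /g/ (voiced), it takes li-.

li-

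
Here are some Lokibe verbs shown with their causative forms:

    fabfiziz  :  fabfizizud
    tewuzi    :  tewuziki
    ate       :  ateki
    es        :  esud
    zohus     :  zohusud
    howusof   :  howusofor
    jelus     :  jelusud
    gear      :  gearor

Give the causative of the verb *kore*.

The suffix is conditioned by the final sound: -ud when the stem ends in a sibilant (*fabfiziz*, *es*, *zohus*, *jelus*); -or when the stem ends in a non-sibilant consonant (*howusof*, *gear*); -ki when the stem ends in a vowel (*tewuzi*, *ate*).
The final sound of *kore* is /e/, which is a vowel, so the suffix is -ki, giving *koreki*.

koreki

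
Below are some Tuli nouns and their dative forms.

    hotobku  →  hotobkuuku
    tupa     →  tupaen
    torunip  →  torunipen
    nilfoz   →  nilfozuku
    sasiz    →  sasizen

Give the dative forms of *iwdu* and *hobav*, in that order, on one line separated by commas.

iwduuku, hobaven

The suffix is conditioned by the last vowel: -uku when the last vowel of the stem is a rounded vowel (*hotobku*, *nilfoz*); -en when the last vowel of the stem is an unrounded vowel (*tupa*, *torunip*, *sasiz*).
Since the last vowel of *iwdu* is /u/ (a rounded vowel), it takes -uku, giving *iwduuku*.
*hobav* — last vowel /a/ (an unrounded vowel) → -en → *hobaven*.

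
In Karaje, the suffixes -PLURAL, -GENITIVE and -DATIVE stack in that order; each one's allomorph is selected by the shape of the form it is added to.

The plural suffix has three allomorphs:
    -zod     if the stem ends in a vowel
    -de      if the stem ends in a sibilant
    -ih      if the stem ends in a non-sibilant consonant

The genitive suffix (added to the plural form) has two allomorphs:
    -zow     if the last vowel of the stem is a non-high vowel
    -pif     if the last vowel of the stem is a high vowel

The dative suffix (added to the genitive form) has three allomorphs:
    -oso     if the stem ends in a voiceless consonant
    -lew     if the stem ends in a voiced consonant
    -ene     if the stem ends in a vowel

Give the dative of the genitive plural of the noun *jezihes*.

The final sound of *jezihes* is /s/, which is a sibilant, so the plural suffix is -de, giving *jezihesde*.
The last vowel of the plural form *jezihesde* is /e/, which is a non-high vowel, so the genitive suffix is -zow, giving *jezihesdezow*.
The final sound of the genitive form *jezihesdezow* is /w/, which is a voiced consonant, so the dative suffix is -lew, giving *jezihesdezowlew*.

jezihesdezowlew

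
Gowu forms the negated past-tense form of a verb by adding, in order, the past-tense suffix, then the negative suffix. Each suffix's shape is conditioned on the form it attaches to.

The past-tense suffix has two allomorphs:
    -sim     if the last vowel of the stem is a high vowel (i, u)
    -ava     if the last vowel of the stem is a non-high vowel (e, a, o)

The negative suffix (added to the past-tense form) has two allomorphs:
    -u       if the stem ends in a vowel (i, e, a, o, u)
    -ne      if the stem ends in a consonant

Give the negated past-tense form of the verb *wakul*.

wakulsimne

*wakul* — last vowel /u/ (a high vowel) → -sim → *wakulsim*.
The past-tense form *wakulsim* — final sound /m/ (a consonant) → -ne → *wakulsimne*.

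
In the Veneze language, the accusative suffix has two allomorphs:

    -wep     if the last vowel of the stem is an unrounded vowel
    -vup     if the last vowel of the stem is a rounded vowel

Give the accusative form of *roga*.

*roga*: last vowel = /a/, an unrounded vowel → -wep → *rogawep*.

rogawep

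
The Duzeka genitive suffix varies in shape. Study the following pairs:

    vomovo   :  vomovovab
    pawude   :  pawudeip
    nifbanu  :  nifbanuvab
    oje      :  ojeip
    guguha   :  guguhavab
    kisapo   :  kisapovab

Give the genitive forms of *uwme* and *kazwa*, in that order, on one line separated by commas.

The pattern is front/back vowel harmony: -ip when the last vowel of the stem is a front vowel (*pawude*, *oje*); -vab when the last vowel of the stem is a back vowel (*vomovo*, *nifbanu*, *guguha*, *kisapo*).
Since the last vowel of *uwme* is /e/ (a front vowel), it takes -ip, giving *uwmeip*.
The last vowel of *kazwa* is /a/, which is a back vowel, so the suffix is -vab, giving *kazwavab*.

uwmeip, kazwavab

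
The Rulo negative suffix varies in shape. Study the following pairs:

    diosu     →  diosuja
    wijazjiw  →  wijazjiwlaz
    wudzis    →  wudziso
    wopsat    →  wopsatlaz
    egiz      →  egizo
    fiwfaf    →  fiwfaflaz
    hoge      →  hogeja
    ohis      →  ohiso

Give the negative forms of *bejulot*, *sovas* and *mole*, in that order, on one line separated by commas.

bejulotlaz, sovaso, moleja

Looking at the final sound of each stem: -o when the stem ends in a sibilant (*wudzis*, *egiz*, *ohis*); -laz when the stem ends in a non-sibilant consonant (*wijazjiw*, *wopsat*, *fiwfaf*); -ja when the stem ends in a vowel (*diosu*, *hoge*).
The final sound of *bejulot* is /t/, which is a non-sibilant consonant, so the suffix is -laz, giving *bejulotlaz*.
Since the final sound of *sovas* is /s/ (a sibilant), it takes -o, giving *sovaso*.
*mole* — final sound /e/ (a vowel) → -ja → *moleja*.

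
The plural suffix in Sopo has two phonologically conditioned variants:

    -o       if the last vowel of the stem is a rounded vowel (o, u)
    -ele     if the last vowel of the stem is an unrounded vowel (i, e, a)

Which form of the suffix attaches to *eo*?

*eo* — last vowel /o/ (a rounded vowel) → -o.

-o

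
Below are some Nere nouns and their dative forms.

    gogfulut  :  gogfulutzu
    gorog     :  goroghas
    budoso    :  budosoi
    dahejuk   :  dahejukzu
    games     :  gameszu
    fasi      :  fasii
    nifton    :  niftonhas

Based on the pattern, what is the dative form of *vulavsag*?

vulavsaghas

The pattern is voicing of the final sound: -zu when the stem ends in a voiceless consonant (*gogfulut*, *dahejuk*, *games*); -has when the stem ends in a voiced consonant (*gorog*, *nifton*); -i when the stem ends in a vowel (*budoso*, *fasi*).
*vulavsag*: final sound = /g/, a voiced consonant → -has → *vulavsaghas*.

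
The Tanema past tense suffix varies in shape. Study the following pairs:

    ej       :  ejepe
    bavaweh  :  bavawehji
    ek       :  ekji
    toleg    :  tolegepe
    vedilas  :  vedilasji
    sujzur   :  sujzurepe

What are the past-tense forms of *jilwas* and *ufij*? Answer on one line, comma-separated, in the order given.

The alternation tracks the final consonant of the stem — -ji when the stem ends in a voiceless consonant (*bavaweh*, *ek*, *vedilas*); -epe when the stem ends in a voiced consonant (*ej*, *toleg*, *sujzur*).
Since the final consonant of *jilwas* is /s/ (voiceless), it takes -ji, giving *jilwasji*.
*ufij*: final consonant = /j/, voiced → -epe → *ufijepe*.

jilwasji, ufijepe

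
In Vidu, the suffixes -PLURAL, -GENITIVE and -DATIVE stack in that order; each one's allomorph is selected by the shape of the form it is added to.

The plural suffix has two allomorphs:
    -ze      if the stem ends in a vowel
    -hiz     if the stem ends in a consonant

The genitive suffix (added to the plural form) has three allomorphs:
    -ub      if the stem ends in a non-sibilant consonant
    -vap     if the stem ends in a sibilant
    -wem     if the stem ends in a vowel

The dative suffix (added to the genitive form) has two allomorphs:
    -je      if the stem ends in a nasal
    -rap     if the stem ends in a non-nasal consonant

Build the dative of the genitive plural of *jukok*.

Since the final sound of *jukok* is /k/ (a consonant), it takes -hiz, giving *jukokhiz*.
Since the final sound of the plural form *jukokhiz* is /z/ (a sibilant), it takes -vap, giving *jukokhizvap*.
Since the final consonant of the genitive form *jukokhizvap* is /p/ (non-nasal), it takes -rap, giving *jukokhizvaprap*.

jukokhizvaprap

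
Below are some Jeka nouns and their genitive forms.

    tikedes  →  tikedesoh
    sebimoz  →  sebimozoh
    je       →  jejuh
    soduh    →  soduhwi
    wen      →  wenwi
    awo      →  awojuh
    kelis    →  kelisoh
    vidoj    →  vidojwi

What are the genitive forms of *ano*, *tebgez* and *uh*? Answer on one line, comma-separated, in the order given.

Looking at the final sound of each stem: -oh when the stem ends in a sibilant (*tikedes*, *sebimoz*, *kelis*); -wi when the stem ends in a non-sibilant consonant (*soduh*, *wen*, *vidoj*); -juh when the stem ends in a vowel (*je*, *awo*).
The final sound of *ano* is /o/, which is a vowel, so the suffix is -juh, giving *anojuh*.
Since the final sound of *tebgez* is /z/ (a sibilant), it takes -oh, giving *tebgezoh*.
*uh* — final sound /h/ (a non-sibilant consonant) → -wi → *uhwi*.

anojuh, tebgezoh, uhwi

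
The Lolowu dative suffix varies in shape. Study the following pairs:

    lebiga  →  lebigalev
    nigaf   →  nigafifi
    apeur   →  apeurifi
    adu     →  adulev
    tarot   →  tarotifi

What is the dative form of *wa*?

The suffix is conditioned by the final sound: -ifi when the stem ends in a consonant (*nigaf*, *apeur*, *tarot*); -lev when the stem ends in a vowel (*lebiga*, *adu*).
*wa* — final sound /a/ (a vowel) → -lev → *walev*.

walev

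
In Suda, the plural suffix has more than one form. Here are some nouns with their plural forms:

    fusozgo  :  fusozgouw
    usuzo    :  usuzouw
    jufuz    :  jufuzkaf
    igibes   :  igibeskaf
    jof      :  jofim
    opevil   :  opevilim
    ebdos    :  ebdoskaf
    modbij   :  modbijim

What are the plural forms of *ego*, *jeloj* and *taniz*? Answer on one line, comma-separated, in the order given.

The suffix is conditioned by the final sound: -kaf when the stem ends in a sibilant (*jufuz*, *igibes*, *ebdos*); -im when the stem ends in a non-sibilant consonant (*jof*, *opevil*, *modbij*); -uw when the stem ends in a vowel (*fusozgo*, *usuzo*).
The final sound of *ego* is /o/, which is a vowel, so the suffix is -uw, giving *egouw*.
*jeloj*: final sound = /j/, a non-sibilant consonant → -im → *jelojim*.
Since the final sound of *taniz* is /z/ (a sibilant), it takes -kaf, giving *tanizkaf*.

egouw, jelojim, tanizkaf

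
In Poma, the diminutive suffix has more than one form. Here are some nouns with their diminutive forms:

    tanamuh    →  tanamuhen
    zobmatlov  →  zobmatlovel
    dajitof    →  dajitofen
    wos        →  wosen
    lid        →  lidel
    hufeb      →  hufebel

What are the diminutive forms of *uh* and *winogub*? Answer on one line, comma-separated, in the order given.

The alternation tracks the final consonant of the stem — -en when the stem ends in a voiceless consonant (*tanamuh*, *dajitof*, *wos*); -el when the stem ends in a voiced consonant (*zobmatlov*, *lid*, *hufeb*).
The final consonant of *uh* is /h/, which is voiceless, so the suffix is -en, giving *uhen*.
*winogub*: final consonant = /b/, voiced → -el → *winogubel*.

uhen, winogubel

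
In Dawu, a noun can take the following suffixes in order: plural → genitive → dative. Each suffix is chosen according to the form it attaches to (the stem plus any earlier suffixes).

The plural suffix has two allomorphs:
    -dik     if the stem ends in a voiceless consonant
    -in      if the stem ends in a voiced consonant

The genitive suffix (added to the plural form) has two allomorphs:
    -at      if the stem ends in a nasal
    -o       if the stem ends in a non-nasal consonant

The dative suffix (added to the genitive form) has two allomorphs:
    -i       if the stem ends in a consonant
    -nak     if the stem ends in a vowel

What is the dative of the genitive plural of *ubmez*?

ubmezinati

Since the final consonant of *ubmez* is /z/ (voiced), it takes -in, giving *ubmezin*.
Since the final consonant of the plural form *ubmezin* is /n/ (a nasal), it takes -at, giving *ubmezinat*.
The genitive form *ubmezinat*: final sound = /t/, a consonant → -i → *ubmezinati*.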